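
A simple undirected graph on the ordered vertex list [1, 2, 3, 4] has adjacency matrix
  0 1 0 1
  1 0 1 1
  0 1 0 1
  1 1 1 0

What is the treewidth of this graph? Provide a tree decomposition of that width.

Treewidth 2.
Bags: B1 = {1, 2, 4}  B2 = {2, 3, 4}
Tree: B1–B2

The largest bag has 3 vertices, giving width 2; this decomposition certifies tw(G) ≤ 2. Conversely, {1, 2, 4} is a clique of size 3, and the vertices of any clique must share a bag in every tree decomposition; so some bag has ≥ 3 vertices and tw(G) ≥ 2. The upper and lower bounds meet at 2, so that is the treewidth.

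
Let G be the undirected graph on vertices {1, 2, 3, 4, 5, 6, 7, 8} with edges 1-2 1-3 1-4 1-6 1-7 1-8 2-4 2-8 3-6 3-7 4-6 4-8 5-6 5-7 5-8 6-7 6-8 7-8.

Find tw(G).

A width-3 tree decomposition is:
Bags: B1 = {1, 3, 6, 7}  B2 = {1, 6, 7, 8}  B3 = {1, 4, 6, 8}  B4 = {5, 6, 7, 8}  B5 = {1, 2, 4, 8}
Tree: B1–B2, B2–B3, B2–B4, B3–B5
Every bag has size at most 4, so the width is 4 − 1 = 3 and tw(G) ≤ 3. Conversely, {1, 2, 4, 8} is a clique of size 4, and the vertices of any clique must share a bag in every tree decomposition; so some bag has ≥ 4 vertices and tw(G) ≥ 3. Therefore the treewidth is 3.

3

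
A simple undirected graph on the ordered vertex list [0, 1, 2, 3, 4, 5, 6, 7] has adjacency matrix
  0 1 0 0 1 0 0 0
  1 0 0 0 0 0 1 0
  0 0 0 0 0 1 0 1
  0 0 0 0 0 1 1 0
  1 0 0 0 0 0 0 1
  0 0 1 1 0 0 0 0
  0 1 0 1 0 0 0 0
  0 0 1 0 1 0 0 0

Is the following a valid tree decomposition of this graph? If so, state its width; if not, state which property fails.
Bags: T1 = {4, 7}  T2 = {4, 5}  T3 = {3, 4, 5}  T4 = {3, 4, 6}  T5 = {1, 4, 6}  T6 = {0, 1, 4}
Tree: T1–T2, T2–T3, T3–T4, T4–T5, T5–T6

No — vertex 2 appears in no bag.

A tree decomposition must satisfy three properties: every vertex lies in some bag; for every edge, both endpoints lie together in some bag; and for every vertex, the bags containing it form a connected subtree. Here vertex 2 appears in no bag, so the decomposition is invalid.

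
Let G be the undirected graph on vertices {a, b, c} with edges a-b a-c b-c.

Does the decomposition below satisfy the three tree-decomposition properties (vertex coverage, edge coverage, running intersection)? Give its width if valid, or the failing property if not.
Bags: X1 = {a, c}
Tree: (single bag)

A tree decomposition must satisfy three properties: every vertex lies in some bag; for every edge, both endpoints lie together in some bag; and for every vertex, the bags containing it form a connected subtree. Here vertex b appears in no bag, so the decomposition is invalid.

No — vertex b appears in no bag.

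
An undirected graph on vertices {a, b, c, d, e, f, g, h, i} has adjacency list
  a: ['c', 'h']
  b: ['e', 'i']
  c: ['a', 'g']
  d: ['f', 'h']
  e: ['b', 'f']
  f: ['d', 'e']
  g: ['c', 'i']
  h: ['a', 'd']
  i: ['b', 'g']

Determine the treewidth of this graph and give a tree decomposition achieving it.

Each bag holds 3 vertices, so the decomposition has width 2, which upper-bounds the treewidth. For the lower bound, G contains the cycle c–g–i–b–e–f–d–h–a–c, so G is not a forest; only forests have treewidth ≤ 1, hence tw(G) ≥ 2. Therefore the treewidth is 2.

Treewidth 2.
Bags: B1 = {c, g, i}  B2 = {b, c, i}  B3 = {b, c, e}  B4 = {c, e, f}  B5 = {c, d, f}  B6 = {c, d, h}  B7 = {a, c, h}
Tree: B1–B2, B2–B3, B3–B4, B4–B5, B5–B6, B6–B7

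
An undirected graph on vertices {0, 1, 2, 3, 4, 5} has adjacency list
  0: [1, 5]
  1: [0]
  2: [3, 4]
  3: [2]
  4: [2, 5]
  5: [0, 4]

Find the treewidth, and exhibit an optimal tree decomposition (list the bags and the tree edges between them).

Treewidth 1.
Bags: B1 = {0, 1}  B2 = {0, 5}  B3 = {4, 5}  B4 = {2, 4}  B5 = {2, 3}
Tree: B1–B2, B2–B3, B3–B4, B4–B5

Every bag has size at most 2, so the width is 2 − 1 = 1 and tw(G) ≤ 1. G has an edge, so its treewidth is at least 1. Therefore the treewidth is 1.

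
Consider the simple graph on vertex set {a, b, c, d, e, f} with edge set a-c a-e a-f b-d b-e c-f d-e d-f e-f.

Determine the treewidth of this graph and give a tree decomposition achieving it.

The largest bag has 3 vertices, giving width 2; this decomposition certifies tw(G) ≤ 2. On the other hand G contains the 3-clique {d, e, f}. A clique must lie in a single bag of any decomposition, so no decomposition can have width below 2. The upper and lower bounds meet at 2, so that is the treewidth.

Treewidth 2.
Bags: B1 = {b, d, e}  B2 = {d, e, f}  B3 = {a, e, f}  B4 = {a, c, f}
Tree: B1–B2, B2–B3, B3–B4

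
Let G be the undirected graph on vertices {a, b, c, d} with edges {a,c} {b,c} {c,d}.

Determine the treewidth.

1

A width-1 tree decomposition is:
Bags: B1 = {a, c}  B2 = {b, c}  B3 = {c, d}
Tree: B1–B2, B2–B3
The largest bag has 2 vertices, giving width 1; this decomposition certifies tw(G) ≤ 1. G has an edge, so its treewidth is at least 1. Combining the bounds, tw(G) = 1.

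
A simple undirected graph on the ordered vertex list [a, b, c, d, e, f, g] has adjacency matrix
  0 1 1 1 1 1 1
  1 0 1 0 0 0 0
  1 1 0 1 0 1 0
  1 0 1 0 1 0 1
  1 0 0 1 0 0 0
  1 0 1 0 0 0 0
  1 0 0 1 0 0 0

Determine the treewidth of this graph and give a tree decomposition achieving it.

Every bag has size at most 3, so the width is 3 − 1 = 2 and tw(G) ≤ 2. For the lower bound, the 3 vertices {a, d, g} are pairwise adjacent, and any tree decomposition puts a clique entirely inside one bag — forcing width ≥ 2. Hence tw(G) = 2 exactly.

Treewidth 2.
One such decomposition:
Bags: B1 = {a, c, d}  B2 = {a, d, g}  B3 = {a, b, c}  B4 = {a, d, e}  B5 = {a, c, f}
Tree: B1–B2, B1–B3, B2–B4, B3–B5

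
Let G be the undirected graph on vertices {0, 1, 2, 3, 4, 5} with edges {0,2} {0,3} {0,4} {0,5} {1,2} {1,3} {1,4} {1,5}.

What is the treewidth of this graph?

2

A width-2 tree decomposition is:
Bags: B1 = {0, 1, 2}  B2 = {0, 1, 5}  B3 = {0, 1, 3}  B4 = {0, 1, 4}
Tree: B1–B2, B2–B3, B3–B4
Every bag has size at most 3, so the width is 3 − 1 = 2 and tw(G) ≤ 2. Since 1–2–0–5–1 is a cycle in G, G is not acyclic. Forests are exactly the graphs of treewidth ≤ 1, so tw(G) ≥ 2. Combining the bounds, tw(G) = 2.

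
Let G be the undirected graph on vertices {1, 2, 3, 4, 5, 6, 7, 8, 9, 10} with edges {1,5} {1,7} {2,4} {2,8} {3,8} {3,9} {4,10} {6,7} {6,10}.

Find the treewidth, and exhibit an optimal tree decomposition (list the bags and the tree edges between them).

Treewidth 1.
Bags: B1 = {3, 9}  B2 = {3, 8}  B3 = {2, 8}  B4 = {2, 4}  B5 = {4, 10}  B6 = {6, 10}  B7 = {6, 7}  B8 = {1, 7}  B9 = {1, 5}
Tree: B1–B2, B2–B3, B3–B4, B4–B5, B5–B6, B6–B7, B7–B8, B8–B9

The largest bag has 2 vertices, giving width 1; this decomposition certifies tw(G) ≤ 1. Any graph with an edge has treewidth ≥ 1, and G has the edge 9–3. The upper and lower bounds meet at 1, so that is the treewidth.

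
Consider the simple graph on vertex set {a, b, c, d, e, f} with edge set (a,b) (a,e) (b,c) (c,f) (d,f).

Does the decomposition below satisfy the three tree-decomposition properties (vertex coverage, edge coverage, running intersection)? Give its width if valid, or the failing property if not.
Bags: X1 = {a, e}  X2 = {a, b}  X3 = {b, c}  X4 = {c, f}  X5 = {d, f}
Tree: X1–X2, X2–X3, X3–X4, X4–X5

Checking the three conditions: (i) the bags cover all of {a, b, c, d, e, f}; (ii) for each edge, some bag contains both endpoints; (iii) the bags containing any fixed vertex form a subtree. All hold, so the decomposition is valid with width 2 − 1 = 1.

Yes; width 1.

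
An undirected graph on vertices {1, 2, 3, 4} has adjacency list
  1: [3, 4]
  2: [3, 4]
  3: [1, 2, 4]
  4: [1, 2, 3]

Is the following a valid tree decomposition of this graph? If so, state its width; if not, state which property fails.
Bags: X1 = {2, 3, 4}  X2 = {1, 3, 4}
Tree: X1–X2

Checking the three conditions: (i) the bags cover all of {1, 2, 3, 4}; (ii) for each edge, some bag contains both endpoints; (iii) the bags containing any fixed vertex form a subtree. All hold, so the decomposition is valid with width 3 − 1 = 2.

Yes; width 2.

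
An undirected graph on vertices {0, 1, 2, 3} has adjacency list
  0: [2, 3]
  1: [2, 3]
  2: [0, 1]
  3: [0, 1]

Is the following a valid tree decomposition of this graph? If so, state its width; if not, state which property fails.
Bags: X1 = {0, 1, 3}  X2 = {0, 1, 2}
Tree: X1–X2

Yes; width 2.

Every vertex of G appears in some bag (union = {0, 1, 2, 3}); every edge is covered by a bag; and for each vertex v the set of bags containing v is connected in the bag tree. The decomposition is therefore valid. The largest bag has 3 vertices, so the width is 2.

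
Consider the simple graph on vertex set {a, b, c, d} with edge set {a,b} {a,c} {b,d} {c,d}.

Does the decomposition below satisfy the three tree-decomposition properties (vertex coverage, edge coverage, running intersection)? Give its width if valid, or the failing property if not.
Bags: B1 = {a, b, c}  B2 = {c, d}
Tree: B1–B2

A tree decomposition must satisfy three properties: every vertex lies in some bag; for every edge, both endpoints lie together in some bag; and for every vertex, the bags containing it form a connected subtree. Here edge (b,d) lies in no bag, so the decomposition is invalid.

No — edge (b,d) lies in no bag.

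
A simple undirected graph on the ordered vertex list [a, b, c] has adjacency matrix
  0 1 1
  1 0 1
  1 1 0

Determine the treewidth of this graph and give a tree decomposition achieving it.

Treewidth 2.
Bags: B1 = {a, b, c}
Tree: (single bag)

A single bag containing all 3 vertices is trivially a valid decomposition of width 2. For the lower bound, the 3 vertices {a, b, c} are pairwise adjacent, and any tree decomposition puts a clique entirely inside one bag — forcing width ≥ 2. Therefore the treewidth is 2.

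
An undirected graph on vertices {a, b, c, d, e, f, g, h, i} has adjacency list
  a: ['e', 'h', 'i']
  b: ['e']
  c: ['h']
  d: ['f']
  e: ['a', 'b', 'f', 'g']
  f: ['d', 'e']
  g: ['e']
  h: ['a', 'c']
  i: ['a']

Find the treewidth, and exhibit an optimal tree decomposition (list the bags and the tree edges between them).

The largest bag has 2 vertices, giving width 1; this decomposition certifies tw(G) ≤ 1. G has an edge, so its treewidth is at least 1. Combining the bounds, tw(G) = 1.

Treewidth 1.
Bags: B1 = {e, f}  B2 = {b, e}  B3 = {d, f}  B4 = {e, g}  B5 = {a, e}  B6 = {a, h}  B7 = {c, h}  B8 = {a, i}
Tree: B1–B2, B1–B3, B2–B4, B2–B5, B5–B6, B6–B7, B6–B8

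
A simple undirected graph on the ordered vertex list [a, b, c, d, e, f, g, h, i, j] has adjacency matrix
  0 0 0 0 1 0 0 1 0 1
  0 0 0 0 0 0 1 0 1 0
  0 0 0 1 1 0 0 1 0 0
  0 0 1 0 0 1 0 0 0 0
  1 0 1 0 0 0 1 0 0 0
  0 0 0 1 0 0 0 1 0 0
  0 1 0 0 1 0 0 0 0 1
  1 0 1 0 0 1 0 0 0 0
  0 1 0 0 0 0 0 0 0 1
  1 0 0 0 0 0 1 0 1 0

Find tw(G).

A width-2 tree decomposition is:
Bags: B1 = {c, d, f}  B2 = {c, f, h}  B3 = {c, e, h}  B4 = {a, e, h}  B5 = {a, e, g}  B6 = {a, g, j}  B7 = {b, g, j}  B8 = {b, i, j}
Tree: B1–B2, B2–B3, B3–B4, B4–B5, B5–B6, B6–B7, B7–B8
Every bag has size at most 3, so the width is 3 − 1 = 2 and tw(G) ≤ 2. Since d–f–h–c–d is a cycle in G, G is not acyclic. Forests are exactly the graphs of treewidth ≤ 1, so tw(G) ≥ 2. Hence tw(G) = 2 exactly.

2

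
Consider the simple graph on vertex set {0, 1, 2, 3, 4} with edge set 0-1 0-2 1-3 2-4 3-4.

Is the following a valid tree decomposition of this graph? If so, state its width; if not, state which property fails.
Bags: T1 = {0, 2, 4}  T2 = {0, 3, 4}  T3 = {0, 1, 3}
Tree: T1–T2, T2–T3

Yes; width 2.

Every vertex of G appears in some bag (union = {0, 1, 2, 3, 4}); every edge is covered by a bag; and for each vertex v the set of bags containing v is connected in the bag tree. The decomposition is therefore valid. The largest bag has 3 vertices, so the width is 2.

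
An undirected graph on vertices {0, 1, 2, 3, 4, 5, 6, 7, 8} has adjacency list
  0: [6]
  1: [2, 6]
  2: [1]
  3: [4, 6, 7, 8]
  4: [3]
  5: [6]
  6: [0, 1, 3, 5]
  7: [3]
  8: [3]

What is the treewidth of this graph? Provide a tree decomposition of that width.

The largest bag has 2 vertices, giving width 1; this decomposition certifies tw(G) ≤ 1. Any graph with an edge has treewidth ≥ 1, and G has the edge 6–5. Therefore the treewidth is 1.

Treewidth 1.
Bags: B1 = {5, 6}  B2 = {0, 6}  B3 = {1, 6}  B4 = {3, 6}  B5 = {1, 2}  B6 = {3, 8}  B7 = {3, 4}  B8 = {3, 7}
Tree: B1–B2, B1–B3, B1–B4, B3–B5, B4–B6, B4–B7, B6–B8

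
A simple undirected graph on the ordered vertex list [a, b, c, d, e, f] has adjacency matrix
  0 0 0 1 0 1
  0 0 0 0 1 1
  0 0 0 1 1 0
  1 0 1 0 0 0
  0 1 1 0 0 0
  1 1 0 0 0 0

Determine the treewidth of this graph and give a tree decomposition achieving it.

Treewidth 2.
One such decomposition:
Bags: B1 = {b, c, e}  B2 = {b, c, f}  B3 = {a, c, f}  B4 = {a, c, d}
Tree: B1–B2, B2–B3, B3–B4

Every bag has size at most 3, so the width is 3 − 1 = 2 and tw(G) ≤ 2. The edges c–e–b–f–a–d–c form a cycle, so G is not a tree and its treewidth is at least 2. Combining the bounds, tw(G) = 2.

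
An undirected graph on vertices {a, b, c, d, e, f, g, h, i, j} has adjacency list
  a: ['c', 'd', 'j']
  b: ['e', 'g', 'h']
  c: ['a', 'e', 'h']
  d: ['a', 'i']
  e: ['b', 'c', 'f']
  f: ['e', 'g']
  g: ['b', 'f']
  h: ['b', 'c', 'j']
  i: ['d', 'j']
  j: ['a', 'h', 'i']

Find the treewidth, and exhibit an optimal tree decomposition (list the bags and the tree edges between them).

Treewidth 2.
One such decomposition:
Bags: B1 = {a, d, i}  B2 = {a, i, j}  B3 = {a, c, j}  B4 = {c, h, j}  B5 = {c, e, h}  B6 = {b, e, h}  B7 = {b, e, f}  B8 = {b, f, g}
Tree: B1–B2, B2–B3, B3–B4, B4–B5, B5–B6, B6–B7, B7–B8

Every bag has size at most 3, so the width is 3 − 1 = 2 and tw(G) ≤ 2. For the lower bound, G contains the cycle d–i–j–a–d, so G is not a forest; only forests have treewidth ≤ 1, hence tw(G) ≥ 2. Hence tw(G) = 2 exactly.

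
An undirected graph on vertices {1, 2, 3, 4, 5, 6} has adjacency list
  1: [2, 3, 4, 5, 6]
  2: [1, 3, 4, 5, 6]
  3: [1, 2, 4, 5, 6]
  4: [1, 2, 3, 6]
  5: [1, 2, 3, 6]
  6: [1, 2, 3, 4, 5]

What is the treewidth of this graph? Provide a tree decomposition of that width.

The largest bag has 5 vertices, giving width 4; this decomposition certifies tw(G) ≤ 4. On the other hand G contains the 5-clique {1, 2, 3, 4, 6}. A clique must lie in a single bag of any decomposition, so no decomposition can have width below 4. The upper and lower bounds meet at 4, so that is the treewidth.

Treewidth 4.
One such decomposition:
Bags: B1 = {1, 2, 3, 5, 6}  B2 = {1, 2, 3, 4, 6}
Tree: B1–B2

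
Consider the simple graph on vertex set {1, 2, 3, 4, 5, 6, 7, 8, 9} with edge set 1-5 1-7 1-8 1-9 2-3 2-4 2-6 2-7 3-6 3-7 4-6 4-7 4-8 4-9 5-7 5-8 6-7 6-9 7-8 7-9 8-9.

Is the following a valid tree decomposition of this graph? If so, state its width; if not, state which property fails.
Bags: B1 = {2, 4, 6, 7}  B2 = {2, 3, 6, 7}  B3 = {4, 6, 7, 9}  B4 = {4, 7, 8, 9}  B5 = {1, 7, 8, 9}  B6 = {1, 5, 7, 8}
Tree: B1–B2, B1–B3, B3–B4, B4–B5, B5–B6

Yes; width 3.

Every vertex of G appears in some bag (union = {1, 2, 3, 4, 5, 6, 7, 8, 9}); every edge is covered by a bag; and for each vertex v the set of bags containing v is connected in the bag tree. The decomposition is therefore valid. The largest bag has 4 vertices, so the width is 3.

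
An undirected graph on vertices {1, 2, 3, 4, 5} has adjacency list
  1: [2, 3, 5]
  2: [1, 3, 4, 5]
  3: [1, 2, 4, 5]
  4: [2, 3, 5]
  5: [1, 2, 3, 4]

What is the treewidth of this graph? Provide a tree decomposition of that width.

Treewidth 3.
One optimal decomposition is:
Bags: B1 = {2, 3, 4, 5}  B2 = {1, 2, 3, 5}
Tree: B1–B2

Every bag has size at most 4, so the width is 4 − 1 = 3 and tw(G) ≤ 3. Conversely, {1, 2, 3, 5} is a clique of size 4, and the vertices of any clique must share a bag in every tree decomposition; so some bag has ≥ 4 vertices and tw(G) ≥ 3. Hence tw(G) = 3 exactly.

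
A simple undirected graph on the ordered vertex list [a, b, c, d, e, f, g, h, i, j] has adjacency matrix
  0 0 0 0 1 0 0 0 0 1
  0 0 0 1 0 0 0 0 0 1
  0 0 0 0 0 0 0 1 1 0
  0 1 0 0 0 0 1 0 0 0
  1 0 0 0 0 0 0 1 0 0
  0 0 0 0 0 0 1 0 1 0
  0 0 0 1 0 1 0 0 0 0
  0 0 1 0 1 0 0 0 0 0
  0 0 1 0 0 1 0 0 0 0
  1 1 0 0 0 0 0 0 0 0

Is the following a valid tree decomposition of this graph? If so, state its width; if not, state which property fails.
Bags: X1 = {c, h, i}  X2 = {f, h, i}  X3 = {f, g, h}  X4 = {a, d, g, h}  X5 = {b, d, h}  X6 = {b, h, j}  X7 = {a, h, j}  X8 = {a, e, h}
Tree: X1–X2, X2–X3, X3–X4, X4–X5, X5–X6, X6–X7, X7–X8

No — bags containing vertex a are not connected in the tree.

A tree decomposition must satisfy three properties: every vertex lies in some bag; for every edge, both endpoints lie together in some bag; and for every vertex, the bags containing it form a connected subtree. Here bags containing vertex a are not connected in the tree, so the decomposition is invalid.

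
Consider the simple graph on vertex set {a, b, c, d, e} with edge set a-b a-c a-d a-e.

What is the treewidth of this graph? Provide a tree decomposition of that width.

The largest bag has 2 vertices, giving width 1; this decomposition certifies tw(G) ≤ 1. Since G has at least one edge (e.g. d–a), it is not an edgeless graph, so tw(G) ≥ 1. The upper and lower bounds meet at 1, so that is the treewidth.

Treewidth 1.
One optimal decomposition is:
Bags: B1 = {a, d}  B2 = {a, e}  B3 = {a, c}  B4 = {a, b}
Tree: B1–B2, B2–B3, B1–B4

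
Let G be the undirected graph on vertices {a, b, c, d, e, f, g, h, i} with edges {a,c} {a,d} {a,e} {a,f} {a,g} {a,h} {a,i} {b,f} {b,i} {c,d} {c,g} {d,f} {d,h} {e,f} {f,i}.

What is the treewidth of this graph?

2

A width-2 tree decomposition is:
Bags: B1 = {a, d, h}  B2 = {a, c, d}  B3 = {a, d, f}  B4 = {a, e, f}  B5 = {a, f, i}  B6 = {a, c, g}  B7 = {b, f, i}
Tree: B1–B2, B2–B3, B3–B4, B4–B5, B2–B6, B5–B7
The largest bag has 3 vertices, giving width 2; this decomposition certifies tw(G) ≤ 2. Conversely, {a, d, h} is a clique of size 3, and the vertices of any clique must share a bag in every tree decomposition; so some bag has ≥ 3 vertices and tw(G) ≥ 2. The upper and lower bounds meet at 2, so that is the treewidth.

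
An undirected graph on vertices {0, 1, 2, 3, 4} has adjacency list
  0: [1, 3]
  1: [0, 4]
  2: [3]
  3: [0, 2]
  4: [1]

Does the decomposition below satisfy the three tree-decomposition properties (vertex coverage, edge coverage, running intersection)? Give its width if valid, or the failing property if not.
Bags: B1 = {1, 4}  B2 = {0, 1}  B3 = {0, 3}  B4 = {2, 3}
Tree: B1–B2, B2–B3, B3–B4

Vertex coverage: the bags together contain {0, 1, 2, 3, 4}, the full vertex set. Edge coverage: each edge of G has both endpoints in at least one bag. Running intersection: for every vertex, the bags containing it form a connected subtree. All three properties hold, so this is a valid tree decomposition of width max|bag| − 1 = 1, and hence tw(G) ≤ 1.

Yes; width 1.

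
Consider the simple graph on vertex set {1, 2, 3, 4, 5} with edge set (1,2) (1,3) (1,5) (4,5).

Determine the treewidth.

1

A width-1 tree decomposition is:
Bags: B1 = {1, 2}  B2 = {1, 5}  B3 = {4, 5}  B4 = {1, 3}
Tree: B1–B2, B2–B3, B1–B4
Each bag holds 2 vertices, so the decomposition has width 1, which upper-bounds the treewidth. G has an edge, so its treewidth is at least 1. Hence tw(G) = 1 exactly.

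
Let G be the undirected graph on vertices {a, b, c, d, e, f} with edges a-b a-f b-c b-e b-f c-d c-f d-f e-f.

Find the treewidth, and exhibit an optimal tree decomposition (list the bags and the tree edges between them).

The largest bag has 3 vertices, giving width 2; this decomposition certifies tw(G) ≤ 2. On the other hand G contains the 3-clique {c, d, f}. A clique must lie in a single bag of any decomposition, so no decomposition can have width below 2. The upper and lower bounds meet at 2, so that is the treewidth.

Treewidth 2.
Bags: B1 = {b, c, f}  B2 = {b, e, f}  B3 = {c, d, f}  B4 = {a, b, f}
Tree: B1–B2, B1–B3, B1–B4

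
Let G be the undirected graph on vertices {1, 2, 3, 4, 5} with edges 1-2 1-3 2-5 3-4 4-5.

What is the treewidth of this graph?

2

A width-2 tree decomposition is:
Bags: B1 = {2, 4, 5}  B2 = {1, 2, 4}  B3 = {1, 3, 4}
Tree: B1–B2, B2–B3
Every bag has size at most 3, so the width is 3 − 1 = 2 and tw(G) ≤ 2. Since 4–5–2–1–3–4 is a cycle in G, G is not acyclic. Forests are exactly the graphs of treewidth ≤ 1, so tw(G) ≥ 2. Therefore the treewidth is 2.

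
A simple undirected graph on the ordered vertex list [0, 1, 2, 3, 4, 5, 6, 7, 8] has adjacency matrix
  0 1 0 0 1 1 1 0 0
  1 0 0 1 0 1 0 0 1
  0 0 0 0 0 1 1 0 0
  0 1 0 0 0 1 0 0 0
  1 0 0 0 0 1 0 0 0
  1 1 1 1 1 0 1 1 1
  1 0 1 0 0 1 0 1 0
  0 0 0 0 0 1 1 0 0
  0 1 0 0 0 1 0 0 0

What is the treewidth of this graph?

A width-2 tree decomposition is:
Bags: B1 = {1, 5, 8}  B2 = {0, 1, 5}  B3 = {0, 5, 6}  B4 = {0, 4, 5}  B5 = {5, 6, 7}  B6 = {1, 3, 5}  B7 = {2, 5, 6}
Tree: B1–B2, B2–B3, B2–B4, B3–B5, B2–B6, B3–B7
Every bag has size at most 3, so the width is 3 − 1 = 2 and tw(G) ≤ 2. Conversely, {0, 1, 5} is a clique of size 3, and the vertices of any clique must share a bag in every tree decomposition; so some bag has ≥ 3 vertices and tw(G) ≥ 2. Combining the bounds, tw(G) = 2.

2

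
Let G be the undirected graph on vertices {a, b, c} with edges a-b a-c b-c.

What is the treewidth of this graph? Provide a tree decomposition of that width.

A single bag containing all 3 vertices is trivially a valid decomposition of width 2. On the other hand G contains the 3-clique {a, b, c}. A clique must lie in a single bag of any decomposition, so no decomposition can have width below 2. Therefore the treewidth is 2.

Treewidth 2.
One optimal decomposition is:
Bags: B1 = {a, b, c}
Tree: (single bag)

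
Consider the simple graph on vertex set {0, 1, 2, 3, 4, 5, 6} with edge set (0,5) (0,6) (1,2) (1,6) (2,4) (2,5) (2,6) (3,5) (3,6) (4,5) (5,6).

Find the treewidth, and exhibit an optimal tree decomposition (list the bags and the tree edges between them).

Treewidth 2.
One optimal decomposition is:
Bags: B1 = {2, 5, 6}  B2 = {0, 5, 6}  B3 = {2, 4, 5}  B4 = {3, 5, 6}  B5 = {1, 2, 6}
Tree: B1–B2, B1–B3, B2–B4, B1–B5

The largest bag has 3 vertices, giving width 2; this decomposition certifies tw(G) ≤ 2. Conversely, {1, 2, 6} is a clique of size 3, and the vertices of any clique must share a bag in every tree decomposition; so some bag has ≥ 3 vertices and tw(G) ≥ 2. Therefore the treewidth is 2.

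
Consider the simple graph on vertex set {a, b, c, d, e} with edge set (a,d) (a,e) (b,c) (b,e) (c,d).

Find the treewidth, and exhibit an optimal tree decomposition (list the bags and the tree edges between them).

Every bag has size at most 3, so the width is 3 − 1 = 2 and tw(G) ≤ 2. For the lower bound, G contains the cycle b–e–a–d–c–b, so G is not a forest; only forests have treewidth ≤ 1, hence tw(G) ≥ 2. Therefore the treewidth is 2.

Treewidth 2.
One optimal decomposition is:
Bags: B1 = {a, b, e}  B2 = {a, b, d}  B3 = {b, c, d}
Tree: B1–B2, B2–B3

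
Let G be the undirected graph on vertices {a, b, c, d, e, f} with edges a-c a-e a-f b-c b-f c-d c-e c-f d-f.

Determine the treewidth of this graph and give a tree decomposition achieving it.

Each bag holds 3 vertices, so the decomposition has width 2, which upper-bounds the treewidth. For the lower bound, the 3 vertices {a, c, e} are pairwise adjacent, and any tree decomposition puts a clique entirely inside one bag — forcing width ≥ 2. Combining the bounds, tw(G) = 2.

Treewidth 2.
One optimal decomposition is:
Bags: B1 = {b, c, f}  B2 = {a, c, f}  B3 = {a, c, e}  B4 = {c, d, f}
Tree: B1–B2, B2–B3, B1–B4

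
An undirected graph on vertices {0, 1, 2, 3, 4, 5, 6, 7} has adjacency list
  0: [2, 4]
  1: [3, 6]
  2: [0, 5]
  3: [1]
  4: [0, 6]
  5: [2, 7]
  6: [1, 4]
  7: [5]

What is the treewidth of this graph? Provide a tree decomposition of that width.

The largest bag has 2 vertices, giving width 1; this decomposition certifies tw(G) ≤ 1. Since G has at least one edge (e.g. 3–1), it is not an edgeless graph, so tw(G) ≥ 1. The upper and lower bounds meet at 1, so that is the treewidth.

Treewidth 1.
Bags: B1 = {1, 3}  B2 = {1, 6}  B3 = {4, 6}  B4 = {0, 4}  B5 = {0, 2}  B6 = {2, 5}  B7 = {5, 7}
Tree: B1–B2, B2–B3, B3–B4, B4–B5, B5–B6, B6–B7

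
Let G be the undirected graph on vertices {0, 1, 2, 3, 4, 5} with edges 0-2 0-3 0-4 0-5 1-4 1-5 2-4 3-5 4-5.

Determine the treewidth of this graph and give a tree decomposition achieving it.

Every bag has size at most 3, so the width is 3 − 1 = 2 and tw(G) ≤ 2. On the other hand G contains the 3-clique {0, 3, 5}. A clique must lie in a single bag of any decomposition, so no decomposition can have width below 2. Therefore the treewidth is 2.

Treewidth 2.
One such decomposition:
Bags: B1 = {0, 4, 5}  B2 = {0, 3, 5}  B3 = {0, 2, 4}  B4 = {1, 4, 5}
Tree: B1–B2, B1–B3, B1–B4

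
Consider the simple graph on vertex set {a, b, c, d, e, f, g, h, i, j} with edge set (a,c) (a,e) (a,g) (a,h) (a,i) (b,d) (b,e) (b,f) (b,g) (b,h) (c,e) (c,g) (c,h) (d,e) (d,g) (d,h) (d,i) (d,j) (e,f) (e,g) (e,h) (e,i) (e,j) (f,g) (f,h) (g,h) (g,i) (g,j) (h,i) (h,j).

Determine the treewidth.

4

A width-4 tree decomposition is:
Bags: B1 = {b, d, e, g, h}  B2 = {d, e, g, h, i}  B3 = {a, e, g, h, i}  B4 = {b, e, f, g, h}  B5 = {a, c, e, g, h}  B6 = {d, e, g, h, j}
Tree: B1–B2, B2–B3, B1–B4, B3–B5, B2–B6
Every bag has size at most 5, so the width is 5 − 1 = 4 and tw(G) ≤ 4. Conversely, {d, e, g, h, j} is a clique of size 5, and the vertices of any clique must share a bag in every tree decomposition; so some bag has ≥ 5 vertices and tw(G) ≥ 4. Combining the bounds, tw(G) = 4.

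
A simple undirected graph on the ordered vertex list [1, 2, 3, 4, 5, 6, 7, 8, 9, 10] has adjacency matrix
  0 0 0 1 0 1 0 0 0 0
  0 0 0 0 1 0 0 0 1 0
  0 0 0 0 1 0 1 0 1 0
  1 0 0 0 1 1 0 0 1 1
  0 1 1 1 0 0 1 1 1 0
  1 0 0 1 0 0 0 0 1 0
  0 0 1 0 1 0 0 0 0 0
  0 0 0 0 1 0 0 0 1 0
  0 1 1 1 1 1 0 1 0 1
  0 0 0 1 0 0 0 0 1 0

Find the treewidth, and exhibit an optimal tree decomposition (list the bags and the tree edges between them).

Treewidth 2.
One such decomposition:
Bags: B1 = {3, 5, 9}  B2 = {2, 5, 9}  B3 = {4, 5, 9}  B4 = {4, 9, 10}  B5 = {5, 8, 9}  B6 = {4, 6, 9}  B7 = {3, 5, 7}  B8 = {1, 4, 6}
Tree: B1–B2, B1–B3, B3–B4, B3–B5, B4–B6, B1–B7, B6–B8

Every bag has size at most 3, so the width is 3 − 1 = 2 and tw(G) ≤ 2. On the other hand G contains the 3-clique {1, 4, 6}. A clique must lie in a single bag of any decomposition, so no decomposition can have width below 2. Combining the bounds, tw(G) = 2.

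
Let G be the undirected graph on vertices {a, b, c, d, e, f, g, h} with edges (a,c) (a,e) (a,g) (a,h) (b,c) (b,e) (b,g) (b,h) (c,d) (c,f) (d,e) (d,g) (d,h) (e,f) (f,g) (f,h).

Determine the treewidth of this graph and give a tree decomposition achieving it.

Each bag holds 5 vertices, so the decomposition has width 4, which upper-bounds the treewidth. For the lower bound: the 5 vertex sets {a,h}, {d,e}, {c,f}, {b}, {g} are disjoint, each induces a connected subgraph, and every pair is joined by at least one edge of G. Contracting each set to a single vertex therefore yields K_{5} as a minor, and since treewidth is minor-monotone, tw(G) ≥ tw(K_{5}) = 4. Combining the bounds, tw(G) = 4.

Treewidth 4.
One optimal decomposition is:
Bags: B1 = {a, b, d, f, h}  B2 = {a, b, d, e, f}  B3 = {a, b, c, d, f}  B4 = {a, b, d, f, g}
Tree: B1–B2, B2–B3, B3–B4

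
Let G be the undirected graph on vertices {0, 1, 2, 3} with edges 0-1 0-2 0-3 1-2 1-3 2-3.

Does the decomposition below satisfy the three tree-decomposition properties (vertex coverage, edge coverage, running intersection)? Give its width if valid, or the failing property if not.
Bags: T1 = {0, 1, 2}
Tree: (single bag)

A tree decomposition must satisfy three properties: every vertex lies in some bag; for every edge, both endpoints lie together in some bag; and for every vertex, the bags containing it form a connected subtree. Here vertex 3 appears in no bag, so the decomposition is invalid.

No — vertex 3 appears in no bag.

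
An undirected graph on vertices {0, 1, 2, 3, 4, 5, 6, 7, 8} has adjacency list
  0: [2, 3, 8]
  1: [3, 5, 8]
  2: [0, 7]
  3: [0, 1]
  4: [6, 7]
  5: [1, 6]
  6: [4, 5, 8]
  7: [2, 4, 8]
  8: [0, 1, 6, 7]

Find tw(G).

A width-3 tree decomposition is:
Bags: B1 = {1, 3, 5, 6}  B2 = {1, 3, 6, 8}  B3 = {0, 3, 6, 8}  B4 = {0, 4, 6, 8}  B5 = {0, 4, 7, 8}  B6 = {0, 2, 4, 7}
Tree: B1–B2, B2–B3, B3–B4, B4–B5, B5–B6
The largest bag has 4 vertices, giving width 3; this decomposition certifies tw(G) ≤ 3. For the lower bound: the 4 vertex sets {1,3,5}, {6}, {8}, {0,2,4,7} are disjoint, each induces a connected subgraph, and every pair is joined by at least one edge of G. Contracting each set to a single vertex therefore yields K_{4} as a minor, and since treewidth is minor-monotone, tw(G) ≥ tw(K_{4}) = 3. Combining the bounds, tw(G) = 3.

3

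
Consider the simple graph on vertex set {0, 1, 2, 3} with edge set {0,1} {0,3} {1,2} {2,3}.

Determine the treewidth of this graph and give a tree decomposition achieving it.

Treewidth 2.
One optimal decomposition is:
Bags: B1 = {1, 2, 3}  B2 = {0, 1, 3}
Tree: B1–B2

The largest bag has 3 vertices, giving width 2; this decomposition certifies tw(G) ≤ 2. The edges 1–2–3–0–1 form a cycle, so G is not a tree and its treewidth is at least 2. Therefore the treewidth is 2.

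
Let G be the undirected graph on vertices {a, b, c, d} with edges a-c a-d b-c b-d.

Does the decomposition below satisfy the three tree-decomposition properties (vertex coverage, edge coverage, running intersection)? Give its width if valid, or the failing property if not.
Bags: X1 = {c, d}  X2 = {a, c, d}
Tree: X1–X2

A tree decomposition must satisfy three properties: every vertex lies in some bag; for every edge, both endpoints lie together in some bag; and for every vertex, the bags containing it form a connected subtree. Here vertex b appears in no bag, so the decomposition is invalid.

No — vertex b appears in no bag.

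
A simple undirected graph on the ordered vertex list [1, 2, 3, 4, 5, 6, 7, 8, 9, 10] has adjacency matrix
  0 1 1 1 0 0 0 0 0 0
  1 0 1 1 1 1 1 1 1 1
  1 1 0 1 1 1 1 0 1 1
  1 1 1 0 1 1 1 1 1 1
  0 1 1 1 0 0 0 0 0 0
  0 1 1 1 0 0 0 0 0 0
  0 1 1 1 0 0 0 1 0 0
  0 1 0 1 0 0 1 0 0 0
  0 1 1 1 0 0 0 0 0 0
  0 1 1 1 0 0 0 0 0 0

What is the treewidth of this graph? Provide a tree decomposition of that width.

Treewidth 3.
One optimal decomposition is:
Bags: B1 = {2, 3, 4, 7}  B2 = {2, 3, 4, 9}  B3 = {2, 3, 4, 10}  B4 = {2, 4, 7, 8}  B5 = {1, 2, 3, 4}  B6 = {2, 3, 4, 6}  B7 = {2, 3, 4, 5}
Tree: B1–B2, B1–B3, B1–B4, B3–B5, B5–B6, B1–B7

Each bag holds 4 vertices, so the decomposition has width 3, which upper-bounds the treewidth. For the lower bound, the 4 vertices {2, 4, 7, 8} are pairwise adjacent, and any tree decomposition puts a clique entirely inside one bag — forcing width ≥ 3. Therefore the treewidth is 3.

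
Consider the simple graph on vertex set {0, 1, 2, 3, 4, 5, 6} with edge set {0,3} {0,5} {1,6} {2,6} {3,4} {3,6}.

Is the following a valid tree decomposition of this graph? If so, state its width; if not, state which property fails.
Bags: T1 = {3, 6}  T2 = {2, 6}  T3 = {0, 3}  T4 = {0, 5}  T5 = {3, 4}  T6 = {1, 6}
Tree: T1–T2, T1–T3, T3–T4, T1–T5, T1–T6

Checking the three conditions: (i) the bags cover all of {0, 1, 2, 3, 4, 5, 6}; (ii) for each edge, some bag contains both endpoints; (iii) the bags containing any fixed vertex form a subtree. All hold, so the decomposition is valid with width 2 − 1 = 1.

Yes; width 1.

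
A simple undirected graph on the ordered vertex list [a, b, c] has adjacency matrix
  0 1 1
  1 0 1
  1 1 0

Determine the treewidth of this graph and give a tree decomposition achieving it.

Treewidth 2.
One optimal decomposition is:
Bags: B1 = {a, b, c}
Tree: (single bag)

With just one bag of size 3, the width is 3 − 1 = 2, so tw(G) ≤ 2. Conversely, {a, b, c} is a clique of size 3, and the vertices of any clique must share a bag in every tree decomposition; so some bag has ≥ 3 vertices and tw(G) ≥ 2. The upper and lower bounds meet at 2, so that is the treewidth.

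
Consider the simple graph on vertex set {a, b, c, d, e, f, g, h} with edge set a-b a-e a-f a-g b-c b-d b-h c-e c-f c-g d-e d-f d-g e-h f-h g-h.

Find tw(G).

4

A width-4 tree decomposition is:
Bags: B1 = {b, d, e, f, g}  B2 = {b, c, e, f, g}  B3 = {a, b, e, f, g}  B4 = {b, e, f, g, h}
Tree: B1–B2, B2–B3, B3–B4
Every bag has size at most 5, so the width is 5 − 1 = 4 and tw(G) ≤ 4. For the lower bound: the 5 vertex sets {d,g}, {b,c}, {a,e}, {f}, {h} are disjoint, each induces a connected subgraph, and every pair is joined by at least one edge of G. Contracting each set to a single vertex therefore yields K_{5} as a minor, and since treewidth is minor-monotone, tw(G) ≥ tw(K_{5}) = 4. Combining the bounds, tw(G) = 4.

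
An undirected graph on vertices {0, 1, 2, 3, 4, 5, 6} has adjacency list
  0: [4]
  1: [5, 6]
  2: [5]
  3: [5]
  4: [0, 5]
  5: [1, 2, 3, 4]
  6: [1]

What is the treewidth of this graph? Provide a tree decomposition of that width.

Treewidth 1.
One optimal decomposition is:
Bags: B1 = {4, 5}  B2 = {0, 4}  B3 = {1, 5}  B4 = {1, 6}  B5 = {3, 5}  B6 = {2, 5}
Tree: B1–B2, B1–B3, B3–B4, B1–B5, B5–B6

The largest bag has 2 vertices, giving width 1; this decomposition certifies tw(G) ≤ 1. Since G has at least one edge (e.g. 4–5), it is not an edgeless graph, so tw(G) ≥ 1. The upper and lower bounds meet at 1, so that is the treewidth.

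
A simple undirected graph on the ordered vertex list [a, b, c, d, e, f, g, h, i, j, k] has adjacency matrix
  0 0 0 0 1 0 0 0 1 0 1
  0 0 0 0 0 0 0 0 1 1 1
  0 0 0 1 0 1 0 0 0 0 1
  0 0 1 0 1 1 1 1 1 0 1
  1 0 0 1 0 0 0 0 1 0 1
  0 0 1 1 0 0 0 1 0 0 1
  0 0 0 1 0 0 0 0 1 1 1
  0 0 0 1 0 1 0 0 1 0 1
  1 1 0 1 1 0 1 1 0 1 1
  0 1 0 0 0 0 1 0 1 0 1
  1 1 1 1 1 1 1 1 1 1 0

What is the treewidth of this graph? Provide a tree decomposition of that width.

Treewidth 3.
One optimal decomposition is:
Bags: B1 = {d, h, i, k}  B2 = {d, f, h, k}  B3 = {d, e, i, k}  B4 = {d, g, i, k}  B5 = {c, d, f, k}  B6 = {g, i, j, k}  B7 = {a, e, i, k}  B8 = {b, i, j, k}
Tree: B1–B2, B1–B3, B3–B4, B2–B5, B4–B6, B3–B7, B6–B8

Every bag has size at most 4, so the width is 4 − 1 = 3 and tw(G) ≤ 3. On the other hand G contains the 4-clique {c, d, f, k}. A clique must lie in a single bag of any decomposition, so no decomposition can have width below 3. Hence tw(G) = 3 exactly.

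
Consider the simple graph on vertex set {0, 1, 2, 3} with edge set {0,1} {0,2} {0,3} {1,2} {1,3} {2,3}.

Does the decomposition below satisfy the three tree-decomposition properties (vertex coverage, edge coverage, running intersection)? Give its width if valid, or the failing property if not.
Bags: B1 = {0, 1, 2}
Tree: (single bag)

A tree decomposition must satisfy three properties: every vertex lies in some bag; for every edge, both endpoints lie together in some bag; and for every vertex, the bags containing it form a connected subtree. Here vertex 3 appears in no bag, so the decomposition is invalid.

No — vertex 3 appears in no bag.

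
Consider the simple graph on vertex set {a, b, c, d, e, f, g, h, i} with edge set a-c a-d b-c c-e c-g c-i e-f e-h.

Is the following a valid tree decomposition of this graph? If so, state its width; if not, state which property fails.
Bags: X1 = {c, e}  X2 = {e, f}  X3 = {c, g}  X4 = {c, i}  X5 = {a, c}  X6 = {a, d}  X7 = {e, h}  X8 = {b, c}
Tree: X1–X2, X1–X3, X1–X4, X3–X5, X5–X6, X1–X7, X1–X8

Vertex coverage: the bags together contain {a, b, c, d, e, f, g, h, i}, the full vertex set. Edge coverage: each edge of G has both endpoints in at least one bag. Running intersection: for every vertex, the bags containing it form a connected subtree. All three properties hold, so this is a valid tree decomposition of width max|bag| − 1 = 1, and hence tw(G) ≤ 1.

Yes; width 1.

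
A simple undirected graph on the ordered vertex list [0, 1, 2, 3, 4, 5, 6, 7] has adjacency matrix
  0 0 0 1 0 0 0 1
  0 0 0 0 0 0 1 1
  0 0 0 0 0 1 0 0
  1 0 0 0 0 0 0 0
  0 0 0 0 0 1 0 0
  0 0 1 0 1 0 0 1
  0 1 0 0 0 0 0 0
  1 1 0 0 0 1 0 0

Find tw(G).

1

A width-1 tree decomposition is:
Bags: B1 = {0, 7}  B2 = {5, 7}  B3 = {1, 7}  B4 = {1, 6}  B5 = {0, 3}  B6 = {2, 5}  B7 = {4, 5}
Tree: B1–B2, B1–B3, B3–B4, B1–B5, B2–B6, B2–B7
Every bag has size at most 2, so the width is 2 − 1 = 1 and tw(G) ≤ 1. G has an edge, so its treewidth is at least 1. The upper and lower bounds meet at 1, so that is the treewidth.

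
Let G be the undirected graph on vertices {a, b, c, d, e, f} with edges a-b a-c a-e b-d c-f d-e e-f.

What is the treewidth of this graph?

A width-2 tree decomposition is:
Bags: B1 = {a, b, d}  B2 = {a, d, e}  B3 = {a, c, e}  B4 = {c, e, f}
Tree: B1–B2, B2–B3, B3–B4
Every bag has size at most 3, so the width is 3 − 1 = 2 and tw(G) ≤ 2. For the lower bound, G contains the cycle b–d–e–a–b, so G is not a forest; only forests have treewidth ≤ 1, hence tw(G) ≥ 2. Combining the bounds, tw(G) = 2.

2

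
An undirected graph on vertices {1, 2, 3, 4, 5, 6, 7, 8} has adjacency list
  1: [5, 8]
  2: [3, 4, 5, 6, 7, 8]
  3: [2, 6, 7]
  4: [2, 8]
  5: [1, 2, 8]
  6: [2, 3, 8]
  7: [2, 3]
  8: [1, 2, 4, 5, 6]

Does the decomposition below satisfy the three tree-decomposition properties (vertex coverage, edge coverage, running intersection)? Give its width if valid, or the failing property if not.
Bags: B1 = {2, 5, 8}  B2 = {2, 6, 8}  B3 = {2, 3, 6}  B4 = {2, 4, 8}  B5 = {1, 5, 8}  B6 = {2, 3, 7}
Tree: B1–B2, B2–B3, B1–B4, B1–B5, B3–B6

Checking the three conditions: (i) the bags cover all of {1, 2, 3, 4, 5, 6, 7, 8}; (ii) for each edge, some bag contains both endpoints; (iii) the bags containing any fixed vertex form a subtree. All hold, so the decomposition is valid with width 3 − 1 = 2.

Yes; width 2.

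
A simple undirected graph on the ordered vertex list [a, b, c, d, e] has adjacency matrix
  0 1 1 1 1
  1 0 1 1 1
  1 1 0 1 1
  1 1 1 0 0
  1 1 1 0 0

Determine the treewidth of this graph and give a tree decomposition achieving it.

The largest bag has 4 vertices, giving width 3; this decomposition certifies tw(G) ≤ 3. For the lower bound, the 4 vertices {a, b, c, d} are pairwise adjacent, and any tree decomposition puts a clique entirely inside one bag — forcing width ≥ 3. Combining the bounds, tw(G) = 3.

Treewidth 3.
Bags: B1 = {a, b, c, e}  B2 = {a, b, c, d}
Tree: B1–B2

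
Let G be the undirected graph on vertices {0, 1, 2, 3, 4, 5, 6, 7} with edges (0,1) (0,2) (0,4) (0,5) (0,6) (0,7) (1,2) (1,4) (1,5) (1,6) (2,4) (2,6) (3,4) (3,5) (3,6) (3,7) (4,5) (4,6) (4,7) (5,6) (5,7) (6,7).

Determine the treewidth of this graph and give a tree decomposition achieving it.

Treewidth 4.
One optimal decomposition is:
Bags: B1 = {0, 4, 5, 6, 7}  B2 = {3, 4, 5, 6, 7}  B3 = {0, 1, 4, 5, 6}  B4 = {0, 1, 2, 4, 6}
Tree: B1–B2, B1–B3, B3–B4

The largest bag has 5 vertices, giving width 4; this decomposition certifies tw(G) ≤ 4. On the other hand G contains the 5-clique {0, 1, 2, 4, 6}. A clique must lie in a single bag of any decomposition, so no decomposition can have width below 4. Therefore the treewidth is 4.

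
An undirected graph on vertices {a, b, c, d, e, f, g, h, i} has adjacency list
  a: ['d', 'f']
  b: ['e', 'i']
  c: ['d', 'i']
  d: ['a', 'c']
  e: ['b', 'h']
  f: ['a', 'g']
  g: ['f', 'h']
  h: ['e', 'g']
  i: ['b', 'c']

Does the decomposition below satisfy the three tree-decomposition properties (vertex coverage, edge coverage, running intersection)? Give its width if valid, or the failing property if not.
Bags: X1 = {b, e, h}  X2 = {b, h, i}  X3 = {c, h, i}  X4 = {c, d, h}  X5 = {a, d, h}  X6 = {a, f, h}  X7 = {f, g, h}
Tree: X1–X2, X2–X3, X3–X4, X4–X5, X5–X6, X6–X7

Yes; width 2.

Every vertex of G appears in some bag (union = {a, b, c, d, e, f, g, h, i}); every edge is covered by a bag; and for each vertex v the set of bags containing v is connected in the bag tree. The decomposition is therefore valid. The largest bag has 3 vertices, so the width is 2.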